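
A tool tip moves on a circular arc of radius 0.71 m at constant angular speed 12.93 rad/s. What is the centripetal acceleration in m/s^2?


a_c = omega^2 * r = 12.93^2 * 0.71 = 118.7013

118.7013 m/s^2


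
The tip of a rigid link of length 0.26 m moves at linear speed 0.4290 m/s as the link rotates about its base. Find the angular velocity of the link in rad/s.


omega = v / L = 0.4290 / 0.26 = 1.6500

1.6500 rad/s


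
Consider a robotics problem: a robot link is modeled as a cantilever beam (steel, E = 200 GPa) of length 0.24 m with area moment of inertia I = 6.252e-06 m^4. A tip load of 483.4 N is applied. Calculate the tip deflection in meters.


delta = F*L^3/(3*E*I) = 483.4*0.24^3/(3*2.000e+11*6.252e-06)
      = 6.6825216/3751200 = 1.7814e-06

1.7814e-06 m


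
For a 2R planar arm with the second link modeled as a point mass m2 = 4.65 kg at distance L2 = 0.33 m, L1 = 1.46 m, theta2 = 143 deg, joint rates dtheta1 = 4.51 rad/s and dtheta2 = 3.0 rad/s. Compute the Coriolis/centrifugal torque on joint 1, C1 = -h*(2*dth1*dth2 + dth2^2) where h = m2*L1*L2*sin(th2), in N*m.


h = m2*L1*L2*sin(th2) = 4.65*1.46*0.33*sin(143 deg) = 1.348288
C1 = -h*(2*4.51*3.0 + 3.0^2) = -1.348288*36.0600 = -48.6193

-48.6193 N*m


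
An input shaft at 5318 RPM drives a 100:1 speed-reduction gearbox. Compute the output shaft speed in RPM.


omega_out = omega_in / N = 5318 / 100 = 53.1800

53.1800 RPM


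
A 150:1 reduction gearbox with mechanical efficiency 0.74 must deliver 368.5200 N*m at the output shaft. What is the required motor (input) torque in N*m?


tau_in = tau_out / (N * eta) = 368.5200 / (150 * 0.74) = 3.3200

3.3200 N*m


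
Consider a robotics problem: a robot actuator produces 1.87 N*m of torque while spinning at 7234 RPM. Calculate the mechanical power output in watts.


omega = 7234 * 2*pi/60 = 757.542709 rad/s
P = tau * omega = 1.87 * 757.542709 = 1416.6049

1416.6049 W


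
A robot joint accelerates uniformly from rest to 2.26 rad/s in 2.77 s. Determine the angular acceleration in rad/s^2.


alpha = delta_omega / t = 2.26 / 2.77 = 0.8159

0.8159 rad/s^2


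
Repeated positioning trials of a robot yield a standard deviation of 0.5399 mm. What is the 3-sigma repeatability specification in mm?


repeatability = 3*sigma = 3*0.5399 = 1.6197

1.6197 mm


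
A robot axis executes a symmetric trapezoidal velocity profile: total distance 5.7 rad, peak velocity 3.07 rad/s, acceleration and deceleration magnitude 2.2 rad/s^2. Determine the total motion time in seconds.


t_acc = v/a = 3.07/2.2 = 1.395455 s
d_acc = v^2/(2a) = 2.142023 rad (each ramp)
d_cruise = 5.7 - 2*2.142023 = 1.415954 rad
t_cruise = 1.415954/3.07 = 0.461223 s
t_total = 2*1.395455 + 0.461223 = 3.2521

3.2521 s


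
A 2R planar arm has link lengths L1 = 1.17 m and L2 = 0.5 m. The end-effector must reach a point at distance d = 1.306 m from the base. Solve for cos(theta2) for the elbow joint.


cos(th2) = (d^2 - L1^2 - L2^2)/(2*L1*L2) = (1.306^2 - 1.17^2 - 0.5^2)/(2*1.17*0.5) = 0.0741

0.0741


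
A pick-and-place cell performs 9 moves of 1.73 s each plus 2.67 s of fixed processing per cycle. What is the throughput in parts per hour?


T_cycle = 9*1.73 + 2.67 = 18.2400 s
rate = 3600/T = 197.3684

197.3684 parts/hour


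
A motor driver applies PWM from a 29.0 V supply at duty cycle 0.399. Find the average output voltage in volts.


V_avg = V_supply * D = 29.0*0.399 = 11.5710

11.5710 V


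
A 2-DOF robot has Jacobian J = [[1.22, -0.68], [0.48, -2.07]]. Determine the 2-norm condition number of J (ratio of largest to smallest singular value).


JJ^T eigenvalues: trace(JJ^T) = 6.4661, det(JJ^T) = det(J)^2 = 4.83560100
s_max^2 = (6.4661 + sqrt(22.46804521))/2 = 5.60307348
s_min^2 = (6.4661 - sqrt(22.46804521))/2 = 0.86302652
kappa = s_max/s_min = sqrt(5.60307348/0.86302652) = 2.5480

2.5480


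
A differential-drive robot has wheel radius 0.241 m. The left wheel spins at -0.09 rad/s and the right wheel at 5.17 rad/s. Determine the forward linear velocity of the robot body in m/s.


v = r*(wR + wL)/2 = 0.241*(5.17 + -0.09)/2 = 0.6121

0.6121 m/s


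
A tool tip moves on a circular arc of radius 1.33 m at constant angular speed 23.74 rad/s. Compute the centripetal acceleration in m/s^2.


a_c = omega^2 * r = 23.74^2 * 1.33 = 749.5715

749.5715 m/s^2


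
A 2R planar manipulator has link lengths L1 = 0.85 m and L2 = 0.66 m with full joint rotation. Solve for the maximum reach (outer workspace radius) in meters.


r_max = L1 + L2 = 0.85 + 0.66 = 1.5100

1.5100 m


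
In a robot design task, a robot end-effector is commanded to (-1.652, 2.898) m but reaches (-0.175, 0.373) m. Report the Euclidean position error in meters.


dx = -0.175 - (-1.652) = 1.4770, dy = 0.373 - (2.898) = -2.5250
err = sqrt(2.181529 + 6.375625) = 2.9253

2.9253 m


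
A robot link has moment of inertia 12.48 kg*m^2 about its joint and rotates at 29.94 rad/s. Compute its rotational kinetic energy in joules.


KE = (1/2)*I*omega^2 = 0.5*12.48*29.94^2 = 5593.5585

5593.5585 J


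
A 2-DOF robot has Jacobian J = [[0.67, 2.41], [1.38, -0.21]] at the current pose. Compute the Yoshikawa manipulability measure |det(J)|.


det(J) = 0.67*-0.21 - (2.41)*(1.38) = -3.4665
|det(J)| = 3.4665

3.4665


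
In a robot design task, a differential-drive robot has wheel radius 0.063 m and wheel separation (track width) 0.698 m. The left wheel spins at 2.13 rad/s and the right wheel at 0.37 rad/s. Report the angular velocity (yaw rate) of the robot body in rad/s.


omega = r*(wR - wL)/L = 0.063*(0.37 - (2.13))/0.698 = -0.1589

-0.1589 rad/s


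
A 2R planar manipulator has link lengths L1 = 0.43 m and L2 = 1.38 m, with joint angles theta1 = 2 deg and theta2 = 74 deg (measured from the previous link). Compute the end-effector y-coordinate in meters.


y = L1*sin(th1) + L2*sin(th1+th2) = 0.43*sin(2 deg) + 1.38*sin(76 deg) = 1.3540

1.3540 m


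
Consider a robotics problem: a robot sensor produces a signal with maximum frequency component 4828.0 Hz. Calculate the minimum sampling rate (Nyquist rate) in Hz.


f_s,min = 2*f_max = 2*4828.0 = 9656.0000

9656.0000 Hz


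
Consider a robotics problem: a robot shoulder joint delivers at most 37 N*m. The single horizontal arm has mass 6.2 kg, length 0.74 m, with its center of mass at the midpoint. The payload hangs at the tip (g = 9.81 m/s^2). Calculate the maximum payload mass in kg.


tau_arm = m_arm*g*(L/2) = 6.2*9.81*0.74/2 = 22.5041 N*m
tau_payload = tau_max - tau_arm = 37 - 22.5041 = 14.4959
m_payload = tau_payload / (g*L) = 14.4959 / (9.81*0.74) = 1.9968

1.9968 kg


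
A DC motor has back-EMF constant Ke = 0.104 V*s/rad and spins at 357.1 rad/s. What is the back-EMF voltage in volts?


V_emf = Ke * omega = 0.104*357.1 = 37.1384

37.1384 V


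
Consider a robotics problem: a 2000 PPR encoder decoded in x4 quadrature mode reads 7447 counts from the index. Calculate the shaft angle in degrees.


angle = counts * 360 / (PPR*4) = 7447 * 360 / 8000 = 335.1150

335.1150 degrees


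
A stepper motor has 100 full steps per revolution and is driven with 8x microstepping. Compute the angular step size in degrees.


step = 360/(100*8) = 360/800 = 0.4500

0.4500 degrees


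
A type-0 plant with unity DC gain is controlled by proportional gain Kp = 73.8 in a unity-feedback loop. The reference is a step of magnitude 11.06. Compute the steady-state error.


e_ss = R/(1 + Kp) = 11.06/(1 + 73.8) = 11.06/74.8000 = 0.1479

0.1479


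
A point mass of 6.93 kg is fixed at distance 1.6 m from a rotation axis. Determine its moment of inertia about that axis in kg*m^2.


I = m*r^2 = 6.93*1.6^2 = 17.7408

17.7408 kg*m^2


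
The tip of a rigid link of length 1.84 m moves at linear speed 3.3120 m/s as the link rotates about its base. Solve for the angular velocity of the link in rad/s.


omega = v / L = 3.3120 / 1.84 = 1.8000

1.8000 rad/s


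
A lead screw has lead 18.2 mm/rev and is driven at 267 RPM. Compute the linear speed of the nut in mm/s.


v = lead * (RPM/60) = 18.2*267/60 = 80.9900

80.9900 mm/s


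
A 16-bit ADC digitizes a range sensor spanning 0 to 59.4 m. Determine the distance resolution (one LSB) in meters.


res = range / 2^n = 59.4/2^16 = 59.4/65536 = 9.0637e-04

9.0637e-04 m


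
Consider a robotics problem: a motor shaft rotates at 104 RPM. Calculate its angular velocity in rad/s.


omega = 104 * 2*pi/60 = 10.8909

10.8909 rad/s


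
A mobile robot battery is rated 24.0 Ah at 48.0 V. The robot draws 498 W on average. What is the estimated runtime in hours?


E = 24.0*48.0 = 1152.0000 Wh
t = E/P = 1152.0000/498 = 2.3133

2.3133 hours


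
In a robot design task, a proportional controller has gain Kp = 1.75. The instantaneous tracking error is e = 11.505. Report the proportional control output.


u_P = Kp * e = 1.75 * 11.505 = 20.1338

20.1338


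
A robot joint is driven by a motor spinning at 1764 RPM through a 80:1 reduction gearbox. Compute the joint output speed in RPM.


omega_joint = omega_motor / N = 1764 / 80 = 22.0500

22.0500 RPM


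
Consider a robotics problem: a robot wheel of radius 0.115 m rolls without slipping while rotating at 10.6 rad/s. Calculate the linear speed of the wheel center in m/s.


v = omega * r = 10.6 * 0.115 = 1.2190

1.2190 m/s


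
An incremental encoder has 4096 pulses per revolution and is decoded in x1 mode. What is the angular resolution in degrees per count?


resolution = 360 / (PPR * 1) = 360 / 4096 = 0.0879

0.0879 degrees


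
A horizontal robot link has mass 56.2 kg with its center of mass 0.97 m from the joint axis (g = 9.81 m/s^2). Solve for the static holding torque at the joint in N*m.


tau = m*g*L = 56.2 * 9.81 * 0.97 = 534.7823

534.7823 N*m


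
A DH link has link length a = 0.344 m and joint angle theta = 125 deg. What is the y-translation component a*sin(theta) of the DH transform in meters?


a*sin(theta) = 0.344*sin(125 deg) = 0.2818

0.2818 m


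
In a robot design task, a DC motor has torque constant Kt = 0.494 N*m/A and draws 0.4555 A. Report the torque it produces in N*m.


tau = Kt * I = 0.494*0.4555 = 0.2250

0.2250 N*m


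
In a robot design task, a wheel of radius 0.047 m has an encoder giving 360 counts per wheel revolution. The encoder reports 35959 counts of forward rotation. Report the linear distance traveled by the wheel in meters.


revs = 35959/360 = 99.886111
d = revs * 2*pi*r = 99.886111 * 2*pi*0.047 = 29.4973

29.4973 m


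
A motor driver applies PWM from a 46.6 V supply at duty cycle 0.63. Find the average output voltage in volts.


V_avg = V_supply * D = 46.6*0.63 = 29.3580

29.3580 V


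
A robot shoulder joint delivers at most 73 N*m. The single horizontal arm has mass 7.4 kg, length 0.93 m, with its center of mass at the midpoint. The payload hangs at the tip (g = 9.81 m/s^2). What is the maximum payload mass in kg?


tau_arm = m_arm*g*(L/2) = 7.4*9.81*0.93/2 = 33.7562 N*m
tau_payload = tau_max - tau_arm = 73 - 33.7562 = 39.2438
m_payload = tau_payload / (g*L) = 39.2438 / (9.81*0.93) = 4.3015

4.3015 kg


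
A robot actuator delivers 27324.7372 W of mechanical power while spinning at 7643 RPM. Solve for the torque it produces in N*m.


omega = 7643 * 2*pi/60 = 800.373088 rad/s
tau = P / omega = 27324.7372 / 800.373088 = 34.1400

34.1400 N*m


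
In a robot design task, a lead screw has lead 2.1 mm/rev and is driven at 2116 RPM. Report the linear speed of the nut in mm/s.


v = lead * (RPM/60) = 2.1*2116/60 = 74.0600

74.0600 mm/s


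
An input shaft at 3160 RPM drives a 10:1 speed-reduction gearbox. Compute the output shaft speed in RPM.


omega_out = omega_in / N = 3160 / 10 = 316.0000

316.0000 RPM


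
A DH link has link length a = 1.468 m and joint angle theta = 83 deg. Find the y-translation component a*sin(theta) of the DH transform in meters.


a*sin(theta) = 1.468*sin(83 deg) = 1.4571

1.4571 m


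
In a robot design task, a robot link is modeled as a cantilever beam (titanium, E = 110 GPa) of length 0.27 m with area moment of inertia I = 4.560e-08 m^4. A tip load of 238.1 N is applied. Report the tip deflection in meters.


delta = F*L^3/(3*E*I) = 238.1*0.27^3/(3*1.100e+11*4.560e-08)
      = 4.6865223/15048 = 3.1144e-04

3.1144e-04 m


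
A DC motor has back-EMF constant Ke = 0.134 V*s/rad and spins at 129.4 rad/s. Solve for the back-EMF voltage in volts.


V_emf = Ke * omega = 0.134*129.4 = 17.3396

17.3396 V


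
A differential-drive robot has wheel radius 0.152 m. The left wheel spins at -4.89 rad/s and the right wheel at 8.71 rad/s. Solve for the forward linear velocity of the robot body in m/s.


v = r*(wR + wL)/2 = 0.152*(8.71 + -4.89)/2 = 0.2903

0.2903 m/s


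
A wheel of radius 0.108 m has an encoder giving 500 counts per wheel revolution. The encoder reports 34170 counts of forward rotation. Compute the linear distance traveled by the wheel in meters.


revs = 34170/500 = 68.340000
d = revs * 2*pi*r = 68.340000 * 2*pi*0.108 = 46.3744

46.3744 m


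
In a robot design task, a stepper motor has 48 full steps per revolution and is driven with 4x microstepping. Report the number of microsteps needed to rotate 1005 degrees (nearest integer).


step_size = 360/(48*4) = 360/192 = 1.875000 deg
n = 1005/(360/192) = 1005*192/360 = 536

536 steps


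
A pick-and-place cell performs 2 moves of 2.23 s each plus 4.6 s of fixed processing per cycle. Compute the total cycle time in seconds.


T = 2*2.23 + 4.6 = 9.0600

9.0600 s


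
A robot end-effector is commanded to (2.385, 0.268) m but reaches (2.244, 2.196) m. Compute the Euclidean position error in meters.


dx = 2.244 - (2.385) = -0.1410, dy = 2.196 - (0.268) = 1.9280
err = sqrt(0.019881 + 3.717184) = 1.9331

1.9331 m


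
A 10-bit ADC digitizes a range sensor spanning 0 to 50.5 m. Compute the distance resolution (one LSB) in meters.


res = range / 2^n = 50.5/2^10 = 50.5/1024 = 0.0493

0.0493 m


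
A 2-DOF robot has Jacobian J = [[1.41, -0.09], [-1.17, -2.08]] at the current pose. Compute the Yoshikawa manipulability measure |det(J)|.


det(J) = 1.41*-2.08 - (-0.09)*(-1.17) = -3.0381
|det(J)| = 3.0381

3.0381


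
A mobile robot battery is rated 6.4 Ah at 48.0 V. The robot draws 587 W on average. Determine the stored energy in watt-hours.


E = capacity * V = 6.4*48.0 = 307.2000

307.2000 Wh


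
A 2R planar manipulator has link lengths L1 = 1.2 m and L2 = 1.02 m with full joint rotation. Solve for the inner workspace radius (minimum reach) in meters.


r_min = |L1 - L2| = |1.2 - 1.02| = 0.1800

0.1800 m


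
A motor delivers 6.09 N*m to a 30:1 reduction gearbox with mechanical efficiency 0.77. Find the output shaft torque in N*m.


tau_out = tau_in * N * eta = 6.09 * 30 * 0.77 = 140.6790

140.6790 N*m


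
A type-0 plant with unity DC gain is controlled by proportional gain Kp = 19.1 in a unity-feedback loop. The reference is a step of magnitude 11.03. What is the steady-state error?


e_ss = R/(1 + Kp) = 11.03/(1 + 19.1) = 11.03/20.1000 = 0.5488

0.5488


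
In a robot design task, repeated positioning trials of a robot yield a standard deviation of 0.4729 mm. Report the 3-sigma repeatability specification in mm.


repeatability = 3*sigma = 3*0.4729 = 1.4187

1.4187 mm


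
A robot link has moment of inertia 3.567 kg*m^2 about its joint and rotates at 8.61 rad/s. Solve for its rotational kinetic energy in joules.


KE = (1/2)*I*omega^2 = 0.5*3.567*8.61^2 = 132.2146

132.2146 J


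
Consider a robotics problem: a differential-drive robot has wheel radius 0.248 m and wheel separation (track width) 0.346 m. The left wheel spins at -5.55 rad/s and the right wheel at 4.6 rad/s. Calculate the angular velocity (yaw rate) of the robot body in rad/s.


omega = r*(wR - wL)/L = 0.248*(4.6 - (-5.55))/0.346 = 7.2751

7.2751 rad/s


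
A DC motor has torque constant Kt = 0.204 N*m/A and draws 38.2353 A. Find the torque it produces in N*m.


tau = Kt * I = 0.204*38.2353 = 7.8000

7.8000 N*m


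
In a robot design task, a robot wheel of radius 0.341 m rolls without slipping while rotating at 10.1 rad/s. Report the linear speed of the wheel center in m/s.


v = omega * r = 10.1 * 0.341 = 3.4441

3.4441 m/s


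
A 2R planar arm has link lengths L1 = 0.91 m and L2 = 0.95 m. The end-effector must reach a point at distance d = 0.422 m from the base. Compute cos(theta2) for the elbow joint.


cos(th2) = (d^2 - L1^2 - L2^2)/(2*L1*L2) = (0.422^2 - 0.91^2 - 0.95^2)/(2*0.91*0.95) = -0.8979

-0.8979


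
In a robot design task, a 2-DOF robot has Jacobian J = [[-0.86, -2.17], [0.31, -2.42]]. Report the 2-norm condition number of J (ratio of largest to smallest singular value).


JJ^T eigenvalues: trace(JJ^T) = 11.4010, det(JJ^T) = det(J)^2 = 7.58396521
s_max^2 = (11.4010 + sqrt(99.64694016))/2 = 10.69166570
s_min^2 = (11.4010 - sqrt(99.64694016))/2 = 0.70933430
kappa = s_max/s_min = sqrt(10.69166570/0.70933430) = 3.8824

3.8824


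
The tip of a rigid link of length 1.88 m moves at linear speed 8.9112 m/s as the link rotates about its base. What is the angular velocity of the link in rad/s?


omega = v / L = 8.9112 / 1.88 = 4.7400

4.7400 rad/s


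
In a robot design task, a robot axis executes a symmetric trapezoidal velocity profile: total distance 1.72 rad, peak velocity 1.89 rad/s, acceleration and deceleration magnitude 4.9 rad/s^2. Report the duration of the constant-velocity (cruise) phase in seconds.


t_acc = v/a = 0.385714 s, d_acc = v^2/(2a) = 0.364500 rad each
d_cruise = 1.72 - 2*0.364500 = 0.991000 rad
t_cruise = d_cruise/v = 0.991000/1.89 = 0.5243

0.5243 s


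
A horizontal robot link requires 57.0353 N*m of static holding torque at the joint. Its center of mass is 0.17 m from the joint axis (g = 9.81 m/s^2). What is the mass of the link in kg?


m = tau / (g*L) = 57.0353 / (9.81 * 0.17) = 34.2000

34.2000 kg


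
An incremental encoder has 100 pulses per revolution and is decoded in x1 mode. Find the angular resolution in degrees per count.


resolution = 360 / (PPR * 1) = 360 / 100 = 3.6000

3.6000 degrees


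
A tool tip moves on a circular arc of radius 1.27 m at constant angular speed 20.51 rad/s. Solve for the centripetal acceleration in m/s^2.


a_c = omega^2 * r = 20.51^2 * 1.27 = 534.2383

534.2383 m/s^2


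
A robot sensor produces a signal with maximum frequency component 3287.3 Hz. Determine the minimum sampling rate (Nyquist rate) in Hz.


f_s,min = 2*f_max = 2*3287.3 = 6574.6000

6574.6000 Hz


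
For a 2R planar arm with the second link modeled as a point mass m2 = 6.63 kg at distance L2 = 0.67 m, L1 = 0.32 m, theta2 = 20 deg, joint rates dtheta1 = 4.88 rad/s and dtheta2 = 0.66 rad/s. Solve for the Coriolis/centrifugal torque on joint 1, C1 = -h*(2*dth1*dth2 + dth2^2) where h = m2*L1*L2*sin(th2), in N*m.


h = m2*L1*L2*sin(th2) = 6.63*0.32*0.67*sin(20 deg) = 0.486172
C1 = -h*(2*4.88*0.66 + 0.66^2) = -0.486172*6.8772 = -3.3435

-3.3435 N*m


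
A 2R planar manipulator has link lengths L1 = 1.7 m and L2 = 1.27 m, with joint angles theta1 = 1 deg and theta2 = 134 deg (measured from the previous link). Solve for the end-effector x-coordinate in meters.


x = L1*cos(th1) + L2*cos(th1+th2) = 1.7*cos(1 deg) + 1.27*cos(135 deg) = 0.8017

0.8017 m


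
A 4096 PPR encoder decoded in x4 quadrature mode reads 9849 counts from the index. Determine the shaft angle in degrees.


angle = counts * 360 / (PPR*4) = 9849 * 360 / 16384 = 216.4087

216.4087 degrees


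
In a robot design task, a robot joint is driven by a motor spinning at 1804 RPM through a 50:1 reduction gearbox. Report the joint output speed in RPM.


omega_joint = omega_motor / N = 1804 / 50 = 36.0800

36.0800 RPM


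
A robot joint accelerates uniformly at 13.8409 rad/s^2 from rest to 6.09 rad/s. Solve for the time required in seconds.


t = delta_omega / alpha = 6.09 / 13.8409 = 0.4400

0.4400 s


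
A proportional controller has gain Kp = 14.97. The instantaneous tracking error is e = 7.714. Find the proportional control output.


u_P = Kp * e = 14.97 * 7.714 = 115.4786

115.4786


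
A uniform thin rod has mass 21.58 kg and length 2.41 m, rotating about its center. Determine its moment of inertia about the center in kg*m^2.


I = (1/12)*m*L^2 = (1/12)*21.58*2.41^2 = 10.4449

10.4449 kg*m^2


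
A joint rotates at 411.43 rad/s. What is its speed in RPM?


RPM = 411.43 * 60/(2*pi) = 3928.8671

3928.8671 RPM


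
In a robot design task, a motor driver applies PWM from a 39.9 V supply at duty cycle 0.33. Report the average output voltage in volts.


V_avg = V_supply * D = 39.9*0.33 = 13.1670

13.1670 V


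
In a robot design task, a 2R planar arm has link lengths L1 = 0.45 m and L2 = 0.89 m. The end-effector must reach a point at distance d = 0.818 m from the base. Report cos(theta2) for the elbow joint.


cos(th2) = (d^2 - L1^2 - L2^2)/(2*L1*L2) = (0.818^2 - 0.45^2 - 0.89^2)/(2*0.45*0.89) = -0.4063

-0.4063


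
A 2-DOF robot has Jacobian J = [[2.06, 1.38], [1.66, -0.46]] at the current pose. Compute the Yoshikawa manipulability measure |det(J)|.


det(J) = 2.06*-0.46 - (1.38)*(1.66) = -3.2384
|det(J)| = 3.2384

3.2384


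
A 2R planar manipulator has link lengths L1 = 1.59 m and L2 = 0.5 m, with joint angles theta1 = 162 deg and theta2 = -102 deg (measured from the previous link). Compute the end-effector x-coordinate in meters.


x = L1*cos(th1) + L2*cos(th1+th2) = 1.59*cos(162 deg) + 0.5*cos(60 deg) = -1.2622

-1.2622 m


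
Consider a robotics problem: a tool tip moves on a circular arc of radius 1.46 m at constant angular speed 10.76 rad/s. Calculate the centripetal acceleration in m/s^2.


a_c = omega^2 * r = 10.76^2 * 1.46 = 169.0353

169.0353 m/s^2


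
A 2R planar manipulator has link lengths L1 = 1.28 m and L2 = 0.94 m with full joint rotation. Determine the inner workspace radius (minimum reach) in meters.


r_min = |L1 - L2| = |1.28 - 0.94| = 0.3400

0.3400 m


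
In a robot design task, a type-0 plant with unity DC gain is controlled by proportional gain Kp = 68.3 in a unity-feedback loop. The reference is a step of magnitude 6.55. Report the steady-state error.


e_ss = R/(1 + Kp) = 6.55/(1 + 68.3) = 6.55/69.3000 = 0.0945

0.0945


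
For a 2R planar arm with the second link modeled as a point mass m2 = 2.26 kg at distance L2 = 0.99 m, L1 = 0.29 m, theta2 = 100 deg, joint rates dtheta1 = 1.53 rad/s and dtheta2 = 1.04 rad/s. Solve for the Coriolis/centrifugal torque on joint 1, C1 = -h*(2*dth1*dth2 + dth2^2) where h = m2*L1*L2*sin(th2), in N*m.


h = m2*L1*L2*sin(th2) = 2.26*0.29*0.99*sin(100 deg) = 0.638989
C1 = -h*(2*1.53*1.04 + 1.04^2) = -0.638989*4.2640 = -2.7246

-2.7246 N*m


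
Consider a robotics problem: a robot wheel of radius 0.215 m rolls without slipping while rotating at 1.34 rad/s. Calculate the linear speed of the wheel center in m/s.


v = omega * r = 1.34 * 0.215 = 0.2881

0.2881 m/s


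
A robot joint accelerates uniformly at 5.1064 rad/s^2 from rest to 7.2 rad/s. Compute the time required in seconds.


t = delta_omega / alpha = 7.2 / 5.1064 = 1.4100

1.4100 s


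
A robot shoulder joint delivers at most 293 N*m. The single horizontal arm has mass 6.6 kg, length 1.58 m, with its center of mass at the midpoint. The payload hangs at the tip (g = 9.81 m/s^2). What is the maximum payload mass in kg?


tau_arm = m_arm*g*(L/2) = 6.6*9.81*1.58/2 = 51.1493 N*m
tau_payload = tau_max - tau_arm = 293 - 51.1493 = 241.8507
m_payload = tau_payload / (g*L) = 241.8507 / (9.81*1.58) = 15.6035

15.6035 kg


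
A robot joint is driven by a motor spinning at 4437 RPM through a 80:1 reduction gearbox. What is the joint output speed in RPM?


omega_joint = omega_motor / N = 4437 / 80 = 55.4625

55.4625 RPM


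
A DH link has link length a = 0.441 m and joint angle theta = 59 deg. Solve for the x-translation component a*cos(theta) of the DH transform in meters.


a*cos(theta) = 0.441*cos(59 deg) = 0.2271

0.2271 m


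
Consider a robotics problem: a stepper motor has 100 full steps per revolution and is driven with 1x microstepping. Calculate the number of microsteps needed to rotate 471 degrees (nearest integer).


step_size = 360/(100*1) = 360/100 = 3.600000 deg
n = 471/(360/100) = 471*100/360 = 130.8333 -> 131

131 steps


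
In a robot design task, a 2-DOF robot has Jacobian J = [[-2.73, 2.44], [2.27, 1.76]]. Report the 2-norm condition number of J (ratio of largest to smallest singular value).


JJ^T eigenvalues: trace(JJ^T) = 21.6570, det(JJ^T) = det(J)^2 = 106.99006096
s_max^2 = (21.6570 + sqrt(41.06540516))/2 = 14.03261474
s_min^2 = (21.6570 - sqrt(41.06540516))/2 = 7.62438526
kappa = s_max/s_min = sqrt(14.03261474/7.62438526) = 1.3566

1.3566


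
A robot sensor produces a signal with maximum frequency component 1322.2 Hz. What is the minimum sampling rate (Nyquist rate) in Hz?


f_s,min = 2*f_max = 2*1322.2 = 2644.4000

2644.4000 Hz


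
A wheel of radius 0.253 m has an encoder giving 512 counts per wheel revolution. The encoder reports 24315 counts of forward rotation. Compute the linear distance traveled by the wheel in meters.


revs = 24315/512 = 47.490234
d = revs * 2*pi*r = 47.490234 * 2*pi*0.253 = 75.4927

75.4927 m


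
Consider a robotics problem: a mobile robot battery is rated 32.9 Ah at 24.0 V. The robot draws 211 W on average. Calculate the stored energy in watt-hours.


E = capacity * V = 32.9*24.0 = 789.6000

789.6000 Wh


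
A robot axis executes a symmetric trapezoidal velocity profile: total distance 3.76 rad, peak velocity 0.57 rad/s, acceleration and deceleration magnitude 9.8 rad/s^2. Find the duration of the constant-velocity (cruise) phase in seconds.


t_acc = v/a = 0.058163 s, d_acc = v^2/(2a) = 0.016577 rad each
d_cruise = 3.76 - 2*0.016577 = 3.726846 rad
t_cruise = d_cruise/v = 3.726846/0.57 = 6.5383

6.5383 s


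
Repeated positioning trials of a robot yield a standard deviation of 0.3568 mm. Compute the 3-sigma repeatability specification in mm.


repeatability = 3*sigma = 3*0.3568 = 1.0704

1.0704 mm


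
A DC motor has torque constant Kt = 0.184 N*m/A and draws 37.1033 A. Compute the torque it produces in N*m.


tau = Kt * I = 0.184*37.1033 = 6.8270

6.8270 N*m


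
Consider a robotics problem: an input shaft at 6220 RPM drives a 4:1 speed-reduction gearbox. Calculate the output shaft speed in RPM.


omega_out = omega_in / N = 6220 / 4 = 1555.0000

1555.0000 RPM


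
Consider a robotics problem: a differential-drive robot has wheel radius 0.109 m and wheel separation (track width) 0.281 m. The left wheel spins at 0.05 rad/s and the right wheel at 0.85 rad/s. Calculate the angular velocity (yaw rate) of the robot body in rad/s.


omega = r*(wR - wL)/L = 0.109*(0.85 - (0.05))/0.281 = 0.3103

0.3103 rad/s


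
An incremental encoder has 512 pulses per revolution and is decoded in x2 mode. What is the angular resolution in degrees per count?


resolution = 360 / (PPR * 2) = 360 / 1024 = 0.3516

0.3516 degrees


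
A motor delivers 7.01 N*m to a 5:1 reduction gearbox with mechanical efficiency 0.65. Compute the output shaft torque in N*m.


tau_out = tau_in * N * eta = 7.01 * 5 * 0.65 = 22.7825

22.7825 N*m


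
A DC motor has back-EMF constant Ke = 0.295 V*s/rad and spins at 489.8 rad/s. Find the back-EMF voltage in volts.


V_emf = Ke * omega = 0.295*489.8 = 144.4910

144.4910 V


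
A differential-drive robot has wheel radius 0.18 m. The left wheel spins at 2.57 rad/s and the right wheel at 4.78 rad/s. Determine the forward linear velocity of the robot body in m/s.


v = r*(wR + wL)/2 = 0.18*(4.78 + 2.57)/2 = 0.6615

0.6615 m/s


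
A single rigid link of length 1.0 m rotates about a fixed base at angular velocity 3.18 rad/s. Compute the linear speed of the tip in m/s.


v = L*omega = 1.0 * 3.18 = 3.1800

3.1800 m/s


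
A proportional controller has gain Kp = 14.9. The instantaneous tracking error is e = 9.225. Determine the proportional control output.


u_P = Kp * e = 14.9 * 9.225 = 137.4525

137.4525


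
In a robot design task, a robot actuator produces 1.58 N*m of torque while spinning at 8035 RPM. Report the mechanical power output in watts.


omega = 8035 * 2*pi/60 = 841.423232 rad/s
P = tau * omega = 1.58 * 841.423232 = 1329.4487

1329.4487 W


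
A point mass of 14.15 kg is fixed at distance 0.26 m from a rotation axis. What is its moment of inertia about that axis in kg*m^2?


I = m*r^2 = 14.15*0.26^2 = 0.9565

0.9565 kg*m^2


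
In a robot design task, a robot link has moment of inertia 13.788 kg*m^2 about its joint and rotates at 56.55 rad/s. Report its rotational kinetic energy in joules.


KE = (1/2)*I*omega^2 = 0.5*13.788*56.55^2 = 22046.3398

22046.3398 J


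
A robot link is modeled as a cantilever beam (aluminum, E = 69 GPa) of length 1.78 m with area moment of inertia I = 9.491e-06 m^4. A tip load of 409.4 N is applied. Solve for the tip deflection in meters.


delta = F*L^3/(3*E*I) = 409.4*1.78^3/(3*6.900e+10*9.491e-06)
      = 2308.9144688/1964637 = 0.0012

0.0012 m


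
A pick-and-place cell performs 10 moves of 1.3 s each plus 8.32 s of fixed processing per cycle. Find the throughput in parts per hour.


T_cycle = 10*1.3 + 8.32 = 21.3200 s
rate = 3600/T = 168.8555

168.8555 parts/hour


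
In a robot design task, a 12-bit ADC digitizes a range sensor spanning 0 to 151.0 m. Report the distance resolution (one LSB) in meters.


res = range / 2^n = 151.0/2^12 = 151.0/4096 = 0.0369

0.0369 m


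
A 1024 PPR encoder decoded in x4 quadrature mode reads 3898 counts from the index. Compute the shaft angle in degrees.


angle = counts * 360 / (PPR*4) = 3898 * 360 / 4096 = 342.5977

342.5977 degrees


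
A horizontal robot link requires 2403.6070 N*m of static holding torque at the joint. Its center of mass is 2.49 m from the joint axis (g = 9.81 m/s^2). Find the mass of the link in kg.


m = tau / (g*L) = 2403.6070 / (9.81 * 2.49) = 98.4000

98.4000 kg


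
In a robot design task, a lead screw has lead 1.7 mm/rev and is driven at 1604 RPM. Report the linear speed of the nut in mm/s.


v = lead * (RPM/60) = 1.7*1604/60 = 45.4467

45.4467 mm/s


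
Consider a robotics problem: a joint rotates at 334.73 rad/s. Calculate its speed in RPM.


RPM = 334.73 * 60/(2*pi) = 3196.4360

3196.4360 RPM


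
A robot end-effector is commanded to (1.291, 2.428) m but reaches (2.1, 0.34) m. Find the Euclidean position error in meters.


dx = 2.1 - (1.291) = 0.8090, dy = 0.34 - (2.428) = -2.0880
err = sqrt(0.654481 + 4.359744) = 2.2392

2.2392 m


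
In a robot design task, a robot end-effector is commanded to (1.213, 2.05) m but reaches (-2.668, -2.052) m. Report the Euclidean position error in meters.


dx = -2.668 - (1.213) = -3.8810, dy = -2.052 - (2.05) = -4.1020
err = sqrt(15.062161 + 16.826404) = 5.6470

5.6470 m


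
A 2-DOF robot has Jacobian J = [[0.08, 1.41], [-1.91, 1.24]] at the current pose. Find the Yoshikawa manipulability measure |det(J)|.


det(J) = 0.08*1.24 - (1.41)*(-1.91) = 2.7923
|det(J)| = 2.7923

2.7923


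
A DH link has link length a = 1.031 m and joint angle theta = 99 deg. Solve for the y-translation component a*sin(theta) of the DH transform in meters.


a*sin(theta) = 1.031*sin(99 deg) = 1.0183

1.0183 m


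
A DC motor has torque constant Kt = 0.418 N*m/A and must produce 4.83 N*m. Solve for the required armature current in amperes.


I = tau / Kt = 4.83/0.418 = 11.5550

11.5550 A


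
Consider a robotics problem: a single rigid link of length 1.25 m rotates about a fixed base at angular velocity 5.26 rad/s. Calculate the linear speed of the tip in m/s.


v = L*omega = 1.25 * 5.26 = 6.5750

6.5750 m/s


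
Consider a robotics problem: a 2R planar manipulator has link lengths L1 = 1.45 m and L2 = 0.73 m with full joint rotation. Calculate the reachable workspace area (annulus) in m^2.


r_max = L1 + L2 = 2.1800, r_min = |L1 - L2| = 0.7200
A = pi*(r_max^2 - r_min^2) = pi*(4.7524 - 0.5184) = 13.3015

13.3015 m^2


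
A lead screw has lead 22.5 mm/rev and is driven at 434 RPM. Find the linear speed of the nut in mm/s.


v = lead * (RPM/60) = 22.5*434/60 = 162.7500

162.7500 mm/s


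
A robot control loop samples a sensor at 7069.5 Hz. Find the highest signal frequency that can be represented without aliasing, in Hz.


f_max = f_s/2 = 7069.5/2 = 3534.7500

3534.7500 Hz


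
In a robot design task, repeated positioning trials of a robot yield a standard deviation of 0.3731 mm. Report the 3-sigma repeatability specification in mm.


repeatability = 3*sigma = 3*0.3731 = 1.1193

1.1193 mm


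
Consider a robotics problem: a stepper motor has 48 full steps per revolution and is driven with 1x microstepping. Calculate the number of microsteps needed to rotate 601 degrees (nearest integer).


step_size = 360/(48*1) = 360/48 = 7.500000 deg
n = 601/(360/48) = 601*48/360 = 80.1333 -> 80

80 steps


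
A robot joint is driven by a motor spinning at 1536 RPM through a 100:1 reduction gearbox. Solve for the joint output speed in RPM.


omega_joint = omega_motor / N = 1536 / 100 = 15.3600

15.3600 RPM


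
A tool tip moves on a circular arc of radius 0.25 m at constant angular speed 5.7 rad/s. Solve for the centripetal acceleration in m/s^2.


a_c = omega^2 * r = 5.7^2 * 0.25 = 8.1225

8.1225 m/s^2


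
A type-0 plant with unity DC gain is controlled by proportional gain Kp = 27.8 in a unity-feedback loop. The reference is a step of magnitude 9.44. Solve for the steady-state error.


e_ss = R/(1 + Kp) = 9.44/(1 + 27.8) = 9.44/28.8000 = 0.3278

0.3278


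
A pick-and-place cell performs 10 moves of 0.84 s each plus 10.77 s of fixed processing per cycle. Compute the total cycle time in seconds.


T = 10*0.84 + 10.77 = 19.1700

19.1700 s


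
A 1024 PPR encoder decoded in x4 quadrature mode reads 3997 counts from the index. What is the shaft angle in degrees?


angle = counts * 360 / (PPR*4) = 3997 * 360 / 4096 = 351.2988

351.2988 degrees


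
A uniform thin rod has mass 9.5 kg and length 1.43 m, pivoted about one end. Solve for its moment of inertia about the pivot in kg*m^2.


I = (1/3)*m*L^2 = (1/3)*9.5*1.43^2 = 6.4755

6.4755 kg*m^2


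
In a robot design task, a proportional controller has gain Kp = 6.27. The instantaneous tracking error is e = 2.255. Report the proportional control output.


u_P = Kp * e = 6.27 * 2.255 = 14.1388

14.1388


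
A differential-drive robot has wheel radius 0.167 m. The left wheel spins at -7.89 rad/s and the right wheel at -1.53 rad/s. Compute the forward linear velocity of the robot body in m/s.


v = r*(wR + wL)/2 = 0.167*(-1.53 + -7.89)/2 = -0.7866

-0.7866 m/s


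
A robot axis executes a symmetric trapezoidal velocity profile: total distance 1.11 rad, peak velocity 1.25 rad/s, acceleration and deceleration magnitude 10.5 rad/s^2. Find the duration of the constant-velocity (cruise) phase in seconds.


t_acc = v/a = 0.119048 s, d_acc = v^2/(2a) = 0.074405 rad each
d_cruise = 1.11 - 2*0.074405 = 0.961190 rad
t_cruise = d_cruise/v = 0.961190/1.25 = 0.7690

0.7690 s


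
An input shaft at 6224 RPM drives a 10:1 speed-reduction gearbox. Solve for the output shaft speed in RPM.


omega_out = omega_in / N = 6224 / 10 = 622.4000

622.4000 RPM


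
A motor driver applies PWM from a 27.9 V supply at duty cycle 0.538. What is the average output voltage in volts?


V_avg = V_supply * D = 27.9*0.538 = 15.0102

15.0102 V


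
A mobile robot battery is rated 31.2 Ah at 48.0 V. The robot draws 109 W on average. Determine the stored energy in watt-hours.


E = capacity * V = 31.2*48.0 = 1497.6000

1497.6000 Wh


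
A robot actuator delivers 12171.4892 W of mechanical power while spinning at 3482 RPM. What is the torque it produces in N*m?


omega = 3482 * 2*pi/60 = 364.634187 rad/s
tau = P / omega = 12171.4892 / 364.634187 = 33.3800

33.3800 N*m


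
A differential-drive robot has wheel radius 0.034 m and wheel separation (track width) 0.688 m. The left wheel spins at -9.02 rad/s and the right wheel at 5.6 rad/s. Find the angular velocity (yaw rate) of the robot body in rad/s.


omega = r*(wR - wL)/L = 0.034*(5.6 - (-9.02))/0.688 = 0.7225

0.7225 rad/s


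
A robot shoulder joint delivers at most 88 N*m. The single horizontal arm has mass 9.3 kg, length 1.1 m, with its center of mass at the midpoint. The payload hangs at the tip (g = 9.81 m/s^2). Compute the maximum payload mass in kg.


tau_arm = m_arm*g*(L/2) = 9.3*9.81*1.1/2 = 50.1782 N*m
tau_payload = tau_max - tau_arm = 88 - 50.1782 = 37.8218
m_payload = tau_payload / (g*L) = 37.8218 / (9.81*1.1) = 3.5049

3.5049 kg


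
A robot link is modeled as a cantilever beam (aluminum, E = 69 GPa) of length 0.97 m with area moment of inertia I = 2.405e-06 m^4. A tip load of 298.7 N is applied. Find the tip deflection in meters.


delta = F*L^3/(3*E*I) = 298.7*0.97^3/(3*6.900e+10*2.405e-06)
      = 272.6154251/497835 = 5.4760e-04

5.4760e-04 m


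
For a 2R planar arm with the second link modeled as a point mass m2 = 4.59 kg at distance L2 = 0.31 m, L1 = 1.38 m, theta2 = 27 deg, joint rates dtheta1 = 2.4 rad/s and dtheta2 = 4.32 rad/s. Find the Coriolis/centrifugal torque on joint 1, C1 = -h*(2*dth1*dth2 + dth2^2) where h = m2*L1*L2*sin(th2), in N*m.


h = m2*L1*L2*sin(th2) = 4.59*1.38*0.31*sin(27 deg) = 0.891457
C1 = -h*(2*2.4*4.32 + 4.32^2) = -0.891457*39.3984 = -35.1220

-35.1220 N*m


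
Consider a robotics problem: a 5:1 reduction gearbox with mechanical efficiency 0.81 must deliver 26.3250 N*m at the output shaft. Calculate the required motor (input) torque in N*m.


tau_in = tau_out / (N * eta) = 26.3250 / (5 * 0.81) = 6.5000

6.5000 N*m


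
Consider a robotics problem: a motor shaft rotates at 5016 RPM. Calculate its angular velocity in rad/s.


omega = 5016 * 2*pi/60 = 525.2743

525.2743 rad/s


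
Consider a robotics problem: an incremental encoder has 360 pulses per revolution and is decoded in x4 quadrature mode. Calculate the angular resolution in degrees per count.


resolution = 360 / (PPR * 4) = 360 / 1440 = 0.2500

0.2500 degrees


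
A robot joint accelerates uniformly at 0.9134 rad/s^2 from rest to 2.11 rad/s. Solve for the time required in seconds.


t = delta_omega / alpha = 2.11 / 0.9134 = 2.3101

2.3101 s


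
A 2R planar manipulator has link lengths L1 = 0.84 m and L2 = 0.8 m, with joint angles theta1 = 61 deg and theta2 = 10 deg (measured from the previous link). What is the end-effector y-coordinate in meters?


y = L1*sin(th1) + L2*sin(th1+th2) = 0.84*sin(61 deg) + 0.8*sin(71 deg) = 1.4911

1.4911 m


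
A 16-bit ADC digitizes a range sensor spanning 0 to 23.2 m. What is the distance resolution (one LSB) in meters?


res = range / 2^n = 23.2/2^16 = 23.2/65536 = 3.5400e-04

3.5400e-04 m


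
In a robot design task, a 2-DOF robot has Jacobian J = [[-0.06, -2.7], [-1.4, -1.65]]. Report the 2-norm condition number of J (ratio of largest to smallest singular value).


JJ^T eigenvalues: trace(JJ^T) = 11.9761, det(JJ^T) = det(J)^2 = 13.54976100
s_max^2 = (11.9761 + sqrt(89.22792721))/2 = 10.71107676
s_min^2 = (11.9761 - sqrt(89.22792721))/2 = 1.26502324
kappa = s_max/s_min = sqrt(10.71107676/1.26502324) = 2.9098

2.9098


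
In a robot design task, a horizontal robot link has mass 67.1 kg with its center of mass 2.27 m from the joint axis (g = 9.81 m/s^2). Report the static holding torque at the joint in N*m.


tau = m*g*L = 67.1 * 9.81 * 2.27 = 1494.2298

1494.2298 N*m


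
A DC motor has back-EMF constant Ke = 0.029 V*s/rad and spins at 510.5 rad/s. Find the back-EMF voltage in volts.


V_emf = Ke * omega = 0.029*510.5 = 14.8045

14.8045 V
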